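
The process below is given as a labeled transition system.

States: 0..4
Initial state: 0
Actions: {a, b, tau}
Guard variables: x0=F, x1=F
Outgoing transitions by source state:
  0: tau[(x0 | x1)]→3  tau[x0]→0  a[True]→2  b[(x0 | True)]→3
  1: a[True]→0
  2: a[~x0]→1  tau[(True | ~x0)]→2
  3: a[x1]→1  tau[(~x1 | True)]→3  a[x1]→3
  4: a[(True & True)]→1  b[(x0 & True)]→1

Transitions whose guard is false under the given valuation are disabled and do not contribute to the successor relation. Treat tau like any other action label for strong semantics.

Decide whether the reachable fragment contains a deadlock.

Answer: DEADLOCK-FREE

Analysis:
R = {0,1,2,3}
  0: a→2  b→3  [deg 2]
  1: a→0  [deg 1]
  2: a→1  tau→2  [deg 2]
  3: tau→3  [deg 1]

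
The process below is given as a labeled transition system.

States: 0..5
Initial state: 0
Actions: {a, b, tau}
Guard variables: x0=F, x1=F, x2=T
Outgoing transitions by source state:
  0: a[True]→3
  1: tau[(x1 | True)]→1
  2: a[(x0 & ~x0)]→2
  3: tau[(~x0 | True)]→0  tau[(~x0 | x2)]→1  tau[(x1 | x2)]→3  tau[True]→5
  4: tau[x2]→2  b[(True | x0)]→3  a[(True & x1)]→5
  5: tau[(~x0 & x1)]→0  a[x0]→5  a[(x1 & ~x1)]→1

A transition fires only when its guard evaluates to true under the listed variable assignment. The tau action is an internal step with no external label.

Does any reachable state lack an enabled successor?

Answer: DEADLOCK at state 5

Working:
Reachable = {0,1,3,5}
  0: a→3  [1 exit(s)]
  1: tau→1  [1 exit(s)]
  3: tau→0  tau→1  tau→3  tau→5  [4 exit(s)]
  5: ∅  [no exit]
trace reaching 5: a·tau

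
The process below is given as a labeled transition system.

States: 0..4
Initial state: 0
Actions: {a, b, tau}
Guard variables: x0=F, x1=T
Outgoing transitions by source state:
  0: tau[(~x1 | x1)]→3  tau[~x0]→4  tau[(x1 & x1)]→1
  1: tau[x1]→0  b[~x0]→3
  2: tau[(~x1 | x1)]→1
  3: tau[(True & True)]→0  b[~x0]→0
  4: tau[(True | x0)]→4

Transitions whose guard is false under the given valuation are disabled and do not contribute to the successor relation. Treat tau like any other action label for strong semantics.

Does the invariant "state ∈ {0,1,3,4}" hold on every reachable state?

Inv-set: {0,1,3,4}
Reachable = {0,1,3,4}
  0: safe
  1: safe
  3: safe
  4: safe

Answer: INVARIANT HOLDS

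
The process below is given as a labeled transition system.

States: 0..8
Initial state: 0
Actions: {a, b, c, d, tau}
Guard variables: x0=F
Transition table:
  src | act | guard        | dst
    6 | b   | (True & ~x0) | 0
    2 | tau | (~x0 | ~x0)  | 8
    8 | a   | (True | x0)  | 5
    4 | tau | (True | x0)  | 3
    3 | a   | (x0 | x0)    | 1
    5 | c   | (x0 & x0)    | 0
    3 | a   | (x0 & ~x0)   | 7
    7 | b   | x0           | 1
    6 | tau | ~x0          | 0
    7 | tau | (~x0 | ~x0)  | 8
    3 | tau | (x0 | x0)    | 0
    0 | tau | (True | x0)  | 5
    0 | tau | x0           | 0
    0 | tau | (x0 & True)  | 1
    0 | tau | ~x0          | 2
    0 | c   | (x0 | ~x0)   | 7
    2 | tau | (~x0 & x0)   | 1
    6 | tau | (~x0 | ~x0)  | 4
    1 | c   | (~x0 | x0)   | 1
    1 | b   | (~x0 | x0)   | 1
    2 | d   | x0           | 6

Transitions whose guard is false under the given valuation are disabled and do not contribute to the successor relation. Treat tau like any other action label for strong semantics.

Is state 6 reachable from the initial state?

After dropping false guards: 12 live edges.
L0 = {0}
L1 = {2,5,7}  total {0,2,5,7}
L2 = {8}  total {0,2,5,7,8}
R = {0,2,5,7,8}

Answer: UNREACHABLE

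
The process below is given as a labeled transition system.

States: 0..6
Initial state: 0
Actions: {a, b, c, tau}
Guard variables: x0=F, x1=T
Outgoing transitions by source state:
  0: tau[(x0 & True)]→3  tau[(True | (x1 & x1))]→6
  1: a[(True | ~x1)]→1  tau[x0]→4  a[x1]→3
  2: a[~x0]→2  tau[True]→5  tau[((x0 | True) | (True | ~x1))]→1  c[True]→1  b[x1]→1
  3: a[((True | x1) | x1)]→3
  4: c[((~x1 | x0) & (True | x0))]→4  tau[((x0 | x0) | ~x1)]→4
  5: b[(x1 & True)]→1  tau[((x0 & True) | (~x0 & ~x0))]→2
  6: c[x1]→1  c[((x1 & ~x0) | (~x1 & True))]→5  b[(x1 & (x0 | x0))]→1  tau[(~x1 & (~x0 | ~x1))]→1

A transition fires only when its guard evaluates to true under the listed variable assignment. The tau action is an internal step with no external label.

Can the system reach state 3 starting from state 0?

13 transition(s) survive guard evaluation.
Layer 0: {0}
Layer 1: {6}  cumulative {0,6}
Layer 2: {1,5}  cumulative {0,1,5,6}
Layer 3: {2,3}  cumulative {0,1,2,3,5,6}
Reachable = {0,1,2,3,5,6}
witness 3: tau·c·a

Answer: REACHABLE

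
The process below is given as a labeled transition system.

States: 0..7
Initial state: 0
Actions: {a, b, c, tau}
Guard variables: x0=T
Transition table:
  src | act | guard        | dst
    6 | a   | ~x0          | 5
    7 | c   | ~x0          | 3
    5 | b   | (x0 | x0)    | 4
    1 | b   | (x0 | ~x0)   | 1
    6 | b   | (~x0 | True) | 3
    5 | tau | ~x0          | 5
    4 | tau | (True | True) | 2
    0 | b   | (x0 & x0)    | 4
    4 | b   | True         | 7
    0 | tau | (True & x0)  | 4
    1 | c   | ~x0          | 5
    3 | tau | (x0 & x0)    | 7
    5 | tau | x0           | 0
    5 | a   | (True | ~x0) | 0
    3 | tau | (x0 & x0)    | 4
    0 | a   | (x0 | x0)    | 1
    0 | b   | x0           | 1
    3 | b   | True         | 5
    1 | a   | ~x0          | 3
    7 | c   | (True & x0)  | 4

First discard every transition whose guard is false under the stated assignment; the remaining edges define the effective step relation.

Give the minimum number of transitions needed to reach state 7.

Breadth-first toward 7:
  L0 = {0}
  L1 = {1,4}
  L2 = {2,7}
depth(7)=2, e.g. b·b

Answer: 2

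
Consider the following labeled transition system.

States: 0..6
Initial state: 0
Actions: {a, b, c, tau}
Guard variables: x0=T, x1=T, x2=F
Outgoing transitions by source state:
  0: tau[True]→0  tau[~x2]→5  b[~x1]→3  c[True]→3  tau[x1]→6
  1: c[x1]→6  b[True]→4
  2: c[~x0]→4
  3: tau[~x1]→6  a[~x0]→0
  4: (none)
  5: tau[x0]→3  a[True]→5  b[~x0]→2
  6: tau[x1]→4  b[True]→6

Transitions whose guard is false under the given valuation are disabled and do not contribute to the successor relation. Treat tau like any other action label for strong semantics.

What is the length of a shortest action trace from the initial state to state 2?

BFS to 2:
  L0 = {0}
  L1 = {3,5,6}
  L2 = {4}
2 never appears.

Answer: UNREACHABLE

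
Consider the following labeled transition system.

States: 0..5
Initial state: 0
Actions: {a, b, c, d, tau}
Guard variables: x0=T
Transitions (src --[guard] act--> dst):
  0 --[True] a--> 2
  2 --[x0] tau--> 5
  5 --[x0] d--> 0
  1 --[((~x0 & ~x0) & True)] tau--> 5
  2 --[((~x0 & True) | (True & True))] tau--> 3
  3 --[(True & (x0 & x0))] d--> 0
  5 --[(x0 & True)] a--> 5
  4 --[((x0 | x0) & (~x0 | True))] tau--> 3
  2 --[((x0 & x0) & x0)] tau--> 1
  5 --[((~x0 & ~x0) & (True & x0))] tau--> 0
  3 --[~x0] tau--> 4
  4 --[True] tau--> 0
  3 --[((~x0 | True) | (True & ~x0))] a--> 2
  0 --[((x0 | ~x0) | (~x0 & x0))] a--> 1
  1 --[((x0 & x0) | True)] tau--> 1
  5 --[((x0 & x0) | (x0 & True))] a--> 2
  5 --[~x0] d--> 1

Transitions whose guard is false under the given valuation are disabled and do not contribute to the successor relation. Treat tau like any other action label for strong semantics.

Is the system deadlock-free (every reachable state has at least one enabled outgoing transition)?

R = {0,1,2,3,5}
  0: a→1  a→2  [deg 2]
  1: tau→1  [deg 1]
  2: tau→1  tau→3  tau→5  [deg 3]
  3: a→2  d→0  [deg 2]
  5: a→2  a→5  d→0  [deg 3]

Answer: DEADLOCK-FREE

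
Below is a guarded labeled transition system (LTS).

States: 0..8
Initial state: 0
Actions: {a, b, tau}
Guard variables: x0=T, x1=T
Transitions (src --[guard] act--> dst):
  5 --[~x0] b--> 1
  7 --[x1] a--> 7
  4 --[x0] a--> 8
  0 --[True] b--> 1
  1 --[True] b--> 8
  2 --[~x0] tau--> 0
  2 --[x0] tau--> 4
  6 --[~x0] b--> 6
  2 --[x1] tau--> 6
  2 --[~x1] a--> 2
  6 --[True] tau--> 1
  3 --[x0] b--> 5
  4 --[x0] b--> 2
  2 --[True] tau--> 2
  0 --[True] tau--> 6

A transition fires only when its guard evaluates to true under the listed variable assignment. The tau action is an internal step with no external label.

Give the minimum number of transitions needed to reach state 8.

BFS to 8:
  L0 = {0}
  L1 = {1,6}
  L2 = {8}
depth(8)=2, e.g. b·b

Answer: 2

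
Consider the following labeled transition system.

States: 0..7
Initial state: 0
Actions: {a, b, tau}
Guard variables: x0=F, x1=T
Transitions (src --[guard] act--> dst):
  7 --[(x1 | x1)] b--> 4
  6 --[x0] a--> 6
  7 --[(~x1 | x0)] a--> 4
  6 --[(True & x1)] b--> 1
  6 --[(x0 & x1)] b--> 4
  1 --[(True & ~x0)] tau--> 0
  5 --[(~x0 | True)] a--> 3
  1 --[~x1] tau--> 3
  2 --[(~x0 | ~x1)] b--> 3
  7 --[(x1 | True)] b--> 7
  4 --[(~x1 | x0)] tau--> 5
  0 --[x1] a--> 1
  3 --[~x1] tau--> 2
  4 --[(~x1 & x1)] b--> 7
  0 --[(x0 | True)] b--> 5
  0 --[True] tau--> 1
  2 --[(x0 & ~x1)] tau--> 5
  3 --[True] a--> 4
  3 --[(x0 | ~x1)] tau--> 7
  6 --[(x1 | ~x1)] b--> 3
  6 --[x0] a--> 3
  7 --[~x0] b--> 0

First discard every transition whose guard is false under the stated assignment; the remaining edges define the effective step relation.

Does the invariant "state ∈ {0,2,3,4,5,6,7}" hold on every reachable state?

Answer: INVARIANT VIOLATED at state 1

Trace:
Inv-set: {0,2,3,4,5,6,7}
Reach set: {0,1,3,4,5}
  0: safe
  1: ✗ unsafe
  3: safe
  4: safe
  5: safe
counterexample path to 1: a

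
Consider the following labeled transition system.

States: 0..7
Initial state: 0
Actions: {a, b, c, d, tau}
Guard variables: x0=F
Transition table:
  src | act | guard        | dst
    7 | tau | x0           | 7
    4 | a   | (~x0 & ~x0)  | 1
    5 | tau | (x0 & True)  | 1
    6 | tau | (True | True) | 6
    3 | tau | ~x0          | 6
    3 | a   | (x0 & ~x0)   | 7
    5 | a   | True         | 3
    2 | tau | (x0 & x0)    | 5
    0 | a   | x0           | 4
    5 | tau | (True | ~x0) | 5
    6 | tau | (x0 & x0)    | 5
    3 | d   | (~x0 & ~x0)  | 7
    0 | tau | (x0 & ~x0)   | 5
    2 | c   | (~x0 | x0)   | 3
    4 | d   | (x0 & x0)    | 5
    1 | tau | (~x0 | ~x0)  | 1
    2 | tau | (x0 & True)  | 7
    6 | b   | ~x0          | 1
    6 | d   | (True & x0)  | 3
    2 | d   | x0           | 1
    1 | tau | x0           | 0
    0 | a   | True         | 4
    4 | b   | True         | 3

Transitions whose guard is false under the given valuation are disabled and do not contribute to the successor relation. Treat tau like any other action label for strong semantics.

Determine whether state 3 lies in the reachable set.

After dropping false guards: 11 live edges.
depth 0: {0}
depth 1: {4}  now seen {0,4}
depth 2: {1,3}  now seen {0,1,3,4}
depth 3: {6,7}  now seen {0,1,3,4,6,7}
Reachable = {0,1,3,4,6,7}
Path to 3: a·b

Answer: REACHABLE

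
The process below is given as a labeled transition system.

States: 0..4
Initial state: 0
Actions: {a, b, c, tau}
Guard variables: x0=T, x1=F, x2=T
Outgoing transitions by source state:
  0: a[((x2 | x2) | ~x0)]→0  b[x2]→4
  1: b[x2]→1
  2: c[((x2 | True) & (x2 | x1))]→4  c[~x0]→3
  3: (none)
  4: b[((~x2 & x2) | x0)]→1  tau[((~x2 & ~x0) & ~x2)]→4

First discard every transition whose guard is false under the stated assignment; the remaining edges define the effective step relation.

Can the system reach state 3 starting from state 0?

Answer: UNREACHABLE

Analysis:
After dropping false guards: 5 live edges.
depth 0: {0}
depth 1: {4}  cumulative {0,4}
depth 2: {1}  cumulative {0,1,4}
R = {0,1,4}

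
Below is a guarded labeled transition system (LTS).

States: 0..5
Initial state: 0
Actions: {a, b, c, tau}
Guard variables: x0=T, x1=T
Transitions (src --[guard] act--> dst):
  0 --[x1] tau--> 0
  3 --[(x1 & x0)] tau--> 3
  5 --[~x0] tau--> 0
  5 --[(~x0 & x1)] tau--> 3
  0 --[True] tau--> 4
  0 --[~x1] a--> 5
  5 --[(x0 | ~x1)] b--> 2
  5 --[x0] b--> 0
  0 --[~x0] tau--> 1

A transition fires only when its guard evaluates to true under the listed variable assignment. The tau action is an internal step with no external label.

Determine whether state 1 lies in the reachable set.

Guard filter leaves 5 enabled edge(s).
L0 = {0}
L1 = {4}  cumulative {0,4}
Reachable = {0,4}

Answer: UNREACHABLE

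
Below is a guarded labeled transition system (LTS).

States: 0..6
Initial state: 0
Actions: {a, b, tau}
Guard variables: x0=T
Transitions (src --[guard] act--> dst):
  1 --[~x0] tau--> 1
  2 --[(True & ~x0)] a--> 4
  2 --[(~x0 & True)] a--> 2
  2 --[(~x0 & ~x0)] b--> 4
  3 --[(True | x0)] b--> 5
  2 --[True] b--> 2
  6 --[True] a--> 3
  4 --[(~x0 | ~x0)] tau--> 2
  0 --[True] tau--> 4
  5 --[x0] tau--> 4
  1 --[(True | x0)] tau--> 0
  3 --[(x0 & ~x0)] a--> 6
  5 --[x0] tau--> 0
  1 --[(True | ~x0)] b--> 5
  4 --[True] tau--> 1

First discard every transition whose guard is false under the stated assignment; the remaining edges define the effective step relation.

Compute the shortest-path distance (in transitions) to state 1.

BFS to 1:
  Layer 0: {0}
  Layer 1: {4}
  Layer 2: {1}
1 enters at depth 2; path tau·tau

Answer: 2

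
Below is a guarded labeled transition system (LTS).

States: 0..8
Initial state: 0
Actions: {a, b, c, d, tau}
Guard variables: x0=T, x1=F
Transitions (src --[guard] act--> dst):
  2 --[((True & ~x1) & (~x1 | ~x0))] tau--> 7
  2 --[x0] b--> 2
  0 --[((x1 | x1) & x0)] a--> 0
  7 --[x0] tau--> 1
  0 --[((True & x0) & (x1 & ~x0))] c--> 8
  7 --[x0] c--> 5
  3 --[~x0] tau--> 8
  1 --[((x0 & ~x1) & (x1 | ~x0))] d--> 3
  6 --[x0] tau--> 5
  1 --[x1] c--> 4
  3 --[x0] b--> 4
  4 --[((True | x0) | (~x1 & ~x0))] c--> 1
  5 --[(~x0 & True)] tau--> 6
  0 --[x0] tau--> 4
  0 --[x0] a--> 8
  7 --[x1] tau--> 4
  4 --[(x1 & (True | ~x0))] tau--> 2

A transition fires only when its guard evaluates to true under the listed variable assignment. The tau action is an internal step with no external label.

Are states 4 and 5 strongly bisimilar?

Bisimulation quotient by refinement:
  P[0] = {{0,1,2,3,4,5,6,7,8}}
  P[1] = {{0},{1,5,8},{2},{3},{4},{6},{7}}
stable after 2 split(s): 7 block(s)
4∈{4}, 5∈{1,5,8}

Answer: NOT BISIMILAR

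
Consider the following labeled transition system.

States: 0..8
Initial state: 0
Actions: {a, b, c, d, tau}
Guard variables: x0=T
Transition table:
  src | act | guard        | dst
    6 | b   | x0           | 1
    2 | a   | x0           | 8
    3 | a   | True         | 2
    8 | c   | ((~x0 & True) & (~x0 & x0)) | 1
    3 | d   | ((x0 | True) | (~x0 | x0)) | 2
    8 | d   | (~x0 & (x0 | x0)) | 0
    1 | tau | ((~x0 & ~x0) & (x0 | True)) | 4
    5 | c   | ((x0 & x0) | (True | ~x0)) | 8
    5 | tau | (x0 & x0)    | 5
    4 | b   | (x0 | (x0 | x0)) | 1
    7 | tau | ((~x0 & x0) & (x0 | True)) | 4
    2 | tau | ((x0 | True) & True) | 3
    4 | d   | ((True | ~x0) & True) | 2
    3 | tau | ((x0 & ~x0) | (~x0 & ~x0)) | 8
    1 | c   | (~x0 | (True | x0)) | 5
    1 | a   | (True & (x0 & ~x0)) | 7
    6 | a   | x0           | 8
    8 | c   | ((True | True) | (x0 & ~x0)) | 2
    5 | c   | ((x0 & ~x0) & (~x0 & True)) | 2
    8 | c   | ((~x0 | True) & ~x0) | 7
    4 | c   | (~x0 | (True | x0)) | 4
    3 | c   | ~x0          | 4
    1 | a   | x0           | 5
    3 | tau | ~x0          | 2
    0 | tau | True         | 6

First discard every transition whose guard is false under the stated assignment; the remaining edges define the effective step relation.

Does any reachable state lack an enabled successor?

Answer: DEADLOCK-FREE

Working:
Reach set: {0,1,2,3,5,6,8}
  0: tau→6  [deg 1]
  1: a→5  c→5  [deg 2]
  2: a→8  tau→3  [deg 2]
  3: a→2  d→2  [deg 2]
  5: c→8  tau→5  [deg 2]
  6: a→8  b→1  [deg 2]
  8: c→2  [deg 1]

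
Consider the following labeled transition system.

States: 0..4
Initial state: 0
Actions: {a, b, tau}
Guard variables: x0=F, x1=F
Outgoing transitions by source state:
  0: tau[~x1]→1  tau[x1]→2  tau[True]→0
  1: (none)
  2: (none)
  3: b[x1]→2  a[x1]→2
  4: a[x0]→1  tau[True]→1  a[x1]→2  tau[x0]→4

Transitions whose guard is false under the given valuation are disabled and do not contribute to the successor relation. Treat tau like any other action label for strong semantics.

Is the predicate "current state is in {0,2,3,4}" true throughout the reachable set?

Answer: INVARIANT VIOLATED at state 1

Trace:
Inv-set: {0,2,3,4}
Reach set: {0,1}
  0: safe
  1: ✗ unsafe
counterexample path to 1: tau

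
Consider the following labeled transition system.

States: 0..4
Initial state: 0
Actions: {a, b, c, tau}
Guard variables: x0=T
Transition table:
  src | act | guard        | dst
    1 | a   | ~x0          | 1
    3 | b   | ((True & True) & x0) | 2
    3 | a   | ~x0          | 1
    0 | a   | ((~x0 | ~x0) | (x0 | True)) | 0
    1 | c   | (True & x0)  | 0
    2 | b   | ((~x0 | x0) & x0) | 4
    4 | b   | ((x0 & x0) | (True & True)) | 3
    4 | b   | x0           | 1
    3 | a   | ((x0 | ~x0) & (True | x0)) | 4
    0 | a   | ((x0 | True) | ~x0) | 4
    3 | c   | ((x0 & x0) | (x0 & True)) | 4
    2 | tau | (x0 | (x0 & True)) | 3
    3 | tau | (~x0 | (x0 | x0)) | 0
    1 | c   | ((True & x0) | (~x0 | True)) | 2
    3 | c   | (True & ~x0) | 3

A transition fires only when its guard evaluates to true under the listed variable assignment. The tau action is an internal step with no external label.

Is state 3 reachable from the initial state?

Answer: REACHABLE

Analysis:
After dropping false guards: 12 live edges.
depth 0: {0}
depth 1: {4}  now seen {0,4}
depth 2: {1,3}  now seen {0,1,3,4}
depth 3: {2}  now seen {0,1,2,3,4}
R = {0,1,2,3,4}
trace reaching 3: a·b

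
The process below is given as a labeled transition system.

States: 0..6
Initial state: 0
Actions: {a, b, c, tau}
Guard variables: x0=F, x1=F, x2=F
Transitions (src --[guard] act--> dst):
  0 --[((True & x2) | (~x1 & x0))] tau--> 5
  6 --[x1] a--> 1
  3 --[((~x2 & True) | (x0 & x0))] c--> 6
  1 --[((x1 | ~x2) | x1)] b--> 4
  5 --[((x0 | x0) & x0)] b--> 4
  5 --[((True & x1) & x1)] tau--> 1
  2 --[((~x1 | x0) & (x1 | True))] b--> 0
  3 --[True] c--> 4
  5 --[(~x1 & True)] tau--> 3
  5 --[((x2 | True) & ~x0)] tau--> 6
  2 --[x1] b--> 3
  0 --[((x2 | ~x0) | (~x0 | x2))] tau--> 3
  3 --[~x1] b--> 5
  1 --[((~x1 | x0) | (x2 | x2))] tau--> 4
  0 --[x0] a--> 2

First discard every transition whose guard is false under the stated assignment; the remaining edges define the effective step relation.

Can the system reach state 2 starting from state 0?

Answer: UNREACHABLE

Trace:
9 transition(s) survive guard evaluation.
Layer 0: {0}
Layer 1: {3}  now seen {0,3}
Layer 2: {4,5,6}  now seen {0,3,4,5,6}
R = {0,3,4,5,6}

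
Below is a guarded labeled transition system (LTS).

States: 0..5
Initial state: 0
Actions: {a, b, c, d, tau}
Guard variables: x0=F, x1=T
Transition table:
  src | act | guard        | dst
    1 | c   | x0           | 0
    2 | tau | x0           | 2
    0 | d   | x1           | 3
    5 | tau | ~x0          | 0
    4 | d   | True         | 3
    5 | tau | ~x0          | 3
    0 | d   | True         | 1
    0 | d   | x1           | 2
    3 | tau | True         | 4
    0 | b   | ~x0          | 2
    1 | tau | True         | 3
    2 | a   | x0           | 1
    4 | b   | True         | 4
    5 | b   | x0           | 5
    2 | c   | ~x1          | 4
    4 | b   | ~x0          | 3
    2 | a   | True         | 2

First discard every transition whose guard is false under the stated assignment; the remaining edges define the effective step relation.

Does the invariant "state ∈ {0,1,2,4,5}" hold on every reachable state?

Answer: INVARIANT VIOLATED at state 3

Trace:
Inv-set: {0,1,2,4,5}
R = {0,1,2,3,4}
  0: safe
  1: safe
  2: safe
  3: outside
  4: safe
counterexample path to 3: d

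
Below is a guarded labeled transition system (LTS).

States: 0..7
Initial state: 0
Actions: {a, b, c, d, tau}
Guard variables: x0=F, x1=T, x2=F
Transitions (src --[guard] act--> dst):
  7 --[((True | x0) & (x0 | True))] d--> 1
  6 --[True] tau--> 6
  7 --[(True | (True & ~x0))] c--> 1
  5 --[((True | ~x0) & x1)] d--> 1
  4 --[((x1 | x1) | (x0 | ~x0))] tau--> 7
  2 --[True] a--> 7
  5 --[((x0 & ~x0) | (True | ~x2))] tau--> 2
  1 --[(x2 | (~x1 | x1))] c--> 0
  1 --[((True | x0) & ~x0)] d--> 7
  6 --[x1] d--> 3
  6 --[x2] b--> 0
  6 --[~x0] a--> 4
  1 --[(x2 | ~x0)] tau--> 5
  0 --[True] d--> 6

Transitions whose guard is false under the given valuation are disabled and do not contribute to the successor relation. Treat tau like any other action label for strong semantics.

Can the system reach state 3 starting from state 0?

After dropping false guards: 13 live edges.
L0 = {0}
L1 = {6}  total {0,6}
L2 = {3,4}  total {0,3,4,6}
L3 = {7}  total {0,3,4,6,7}
L4 = {1}  total {0,1,3,4,6,7}
L5 = {5}  total {0,1,3,4,5,6,7}
L6 = {2}  total {0,1,2,3,4,5,6,7}
Reachable = {0,1,2,3,4,5,6,7}
trace reaching 3: d·d

Answer: REACHABLE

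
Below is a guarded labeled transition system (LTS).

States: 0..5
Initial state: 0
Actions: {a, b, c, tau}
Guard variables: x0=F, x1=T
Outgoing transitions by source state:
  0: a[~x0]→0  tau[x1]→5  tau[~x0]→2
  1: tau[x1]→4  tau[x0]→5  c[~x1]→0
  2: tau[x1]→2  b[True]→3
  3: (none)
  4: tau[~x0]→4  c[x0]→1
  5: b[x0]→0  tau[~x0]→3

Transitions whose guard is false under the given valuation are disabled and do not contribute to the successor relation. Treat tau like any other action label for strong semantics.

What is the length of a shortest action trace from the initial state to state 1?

Answer: UNREACHABLE

Working:
BFS to 1:
  Layer 0: {0}
  Layer 1: {2,5}
  Layer 2: {3}
1 never appears.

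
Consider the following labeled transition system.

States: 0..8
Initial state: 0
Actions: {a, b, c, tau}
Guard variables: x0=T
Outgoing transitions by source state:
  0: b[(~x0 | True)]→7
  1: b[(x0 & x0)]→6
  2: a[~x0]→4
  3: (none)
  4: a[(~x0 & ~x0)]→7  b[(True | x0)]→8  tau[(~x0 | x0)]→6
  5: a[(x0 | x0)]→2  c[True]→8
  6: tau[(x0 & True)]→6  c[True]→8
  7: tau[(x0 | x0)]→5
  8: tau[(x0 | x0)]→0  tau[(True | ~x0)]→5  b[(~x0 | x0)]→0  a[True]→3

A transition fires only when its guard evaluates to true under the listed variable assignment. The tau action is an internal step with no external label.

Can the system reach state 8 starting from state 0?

Guard filter leaves 13 enabled edge(s).
Layer 0: {0}
Layer 1: {7}  now seen {0,7}
Layer 2: {5}  now seen {0,5,7}
Layer 3: {2,8}  now seen {0,2,5,7,8}
Layer 4: {3}  now seen {0,2,3,5,7,8}
Reachable = {0,2,3,5,7,8}
Path to 8: b·tau·c

Answer: REACHABLE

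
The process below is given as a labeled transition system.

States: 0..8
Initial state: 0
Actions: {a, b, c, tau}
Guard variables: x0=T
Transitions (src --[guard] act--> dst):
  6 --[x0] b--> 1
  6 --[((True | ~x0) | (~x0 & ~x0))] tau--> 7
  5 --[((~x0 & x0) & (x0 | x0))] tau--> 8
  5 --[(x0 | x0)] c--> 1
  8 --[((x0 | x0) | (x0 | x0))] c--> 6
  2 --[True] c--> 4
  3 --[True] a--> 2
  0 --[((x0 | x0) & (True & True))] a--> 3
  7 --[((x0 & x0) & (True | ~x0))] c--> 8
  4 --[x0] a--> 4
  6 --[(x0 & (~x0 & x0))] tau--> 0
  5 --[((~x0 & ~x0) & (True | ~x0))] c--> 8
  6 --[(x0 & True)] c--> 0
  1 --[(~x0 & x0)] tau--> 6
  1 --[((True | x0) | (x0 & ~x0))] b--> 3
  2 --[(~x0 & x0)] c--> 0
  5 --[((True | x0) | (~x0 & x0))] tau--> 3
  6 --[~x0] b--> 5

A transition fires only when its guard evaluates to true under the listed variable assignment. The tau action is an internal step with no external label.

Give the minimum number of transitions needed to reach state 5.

Answer: UNREACHABLE

Working:
Layered search for 5:
  Layer 0: {0}
  Layer 1: {3}
  Layer 2: {2}
  Layer 3: {4}
5 never appears.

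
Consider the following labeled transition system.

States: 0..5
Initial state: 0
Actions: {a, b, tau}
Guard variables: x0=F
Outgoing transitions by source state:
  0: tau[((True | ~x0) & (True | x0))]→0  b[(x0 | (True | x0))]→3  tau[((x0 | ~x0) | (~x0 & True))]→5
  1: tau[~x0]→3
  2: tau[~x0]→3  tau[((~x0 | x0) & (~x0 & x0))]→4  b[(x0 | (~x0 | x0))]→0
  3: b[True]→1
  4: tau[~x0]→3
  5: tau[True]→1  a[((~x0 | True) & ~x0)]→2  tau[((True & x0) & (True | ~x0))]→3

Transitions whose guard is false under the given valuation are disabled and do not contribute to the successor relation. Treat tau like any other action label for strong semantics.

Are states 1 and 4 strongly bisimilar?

Refine partition for ~:
  round 0: {{0,1,2,3,4,5}}
  round 1: {{0,2},{1,4},{3},{5}}
  round 2: {{0},{1,4},{2},{3},{5}}
stable after 3 split(s): 5 block(s)
1∈{1,4}, 4∈{1,4}

Answer: BISIMILAR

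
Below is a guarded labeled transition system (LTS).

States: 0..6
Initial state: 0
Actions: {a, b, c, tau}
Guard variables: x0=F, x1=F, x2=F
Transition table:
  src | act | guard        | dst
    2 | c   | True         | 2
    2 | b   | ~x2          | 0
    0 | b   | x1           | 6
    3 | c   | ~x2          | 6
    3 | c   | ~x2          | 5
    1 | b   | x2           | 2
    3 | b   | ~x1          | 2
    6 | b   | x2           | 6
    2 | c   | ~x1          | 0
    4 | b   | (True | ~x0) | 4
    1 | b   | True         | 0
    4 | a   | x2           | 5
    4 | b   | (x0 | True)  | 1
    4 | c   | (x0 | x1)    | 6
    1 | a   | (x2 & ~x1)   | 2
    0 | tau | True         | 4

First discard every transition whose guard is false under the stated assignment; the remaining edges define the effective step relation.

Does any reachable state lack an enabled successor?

Answer: DEADLOCK-FREE

Working:
R = {0,1,4}
  0: tau→4  [1 exit(s)]
  1: b→0  [1 exit(s)]
  4: b→1  b→4  [2 exit(s)]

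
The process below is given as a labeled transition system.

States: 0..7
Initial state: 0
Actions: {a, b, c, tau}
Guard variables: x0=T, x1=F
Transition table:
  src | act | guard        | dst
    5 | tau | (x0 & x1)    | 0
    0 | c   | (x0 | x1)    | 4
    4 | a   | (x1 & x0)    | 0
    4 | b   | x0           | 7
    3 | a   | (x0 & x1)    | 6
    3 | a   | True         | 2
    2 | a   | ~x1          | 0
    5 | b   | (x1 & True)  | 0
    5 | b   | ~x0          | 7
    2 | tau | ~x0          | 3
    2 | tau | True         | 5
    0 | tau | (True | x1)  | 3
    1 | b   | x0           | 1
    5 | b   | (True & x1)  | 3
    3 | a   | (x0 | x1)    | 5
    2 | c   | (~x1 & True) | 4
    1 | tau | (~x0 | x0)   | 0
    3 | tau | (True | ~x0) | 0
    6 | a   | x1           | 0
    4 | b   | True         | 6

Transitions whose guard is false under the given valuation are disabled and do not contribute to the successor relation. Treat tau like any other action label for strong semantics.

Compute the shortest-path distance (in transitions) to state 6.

Answer: 2

Analysis:
BFS to 6:
  Layer 0: {0}
  Layer 1: {3,4}
  Layer 2: {2,5,6,7}
depth(6)=2, e.g. c·b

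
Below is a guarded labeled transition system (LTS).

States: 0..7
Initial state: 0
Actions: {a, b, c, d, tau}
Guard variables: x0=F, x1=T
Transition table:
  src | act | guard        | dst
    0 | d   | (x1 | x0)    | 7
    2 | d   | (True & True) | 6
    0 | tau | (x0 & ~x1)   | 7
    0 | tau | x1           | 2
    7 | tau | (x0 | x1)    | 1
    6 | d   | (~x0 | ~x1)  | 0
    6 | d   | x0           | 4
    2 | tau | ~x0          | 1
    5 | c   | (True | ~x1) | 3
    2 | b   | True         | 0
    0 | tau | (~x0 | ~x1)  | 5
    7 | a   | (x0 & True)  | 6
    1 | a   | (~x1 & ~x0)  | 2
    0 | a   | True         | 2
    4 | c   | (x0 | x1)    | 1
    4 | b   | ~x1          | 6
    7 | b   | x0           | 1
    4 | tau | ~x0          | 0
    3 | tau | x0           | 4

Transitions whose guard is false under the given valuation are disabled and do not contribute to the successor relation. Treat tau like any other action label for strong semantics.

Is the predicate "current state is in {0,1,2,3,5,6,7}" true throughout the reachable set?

Answer: INVARIANT HOLDS

Working:
Allowed set {0,1,2,3,5,6,7}
R = {0,1,2,3,5,6,7}
  0: ✓
  1: ✓
  2: ✓
  3: ✓
  5: ✓
  6: ✓
  7: ✓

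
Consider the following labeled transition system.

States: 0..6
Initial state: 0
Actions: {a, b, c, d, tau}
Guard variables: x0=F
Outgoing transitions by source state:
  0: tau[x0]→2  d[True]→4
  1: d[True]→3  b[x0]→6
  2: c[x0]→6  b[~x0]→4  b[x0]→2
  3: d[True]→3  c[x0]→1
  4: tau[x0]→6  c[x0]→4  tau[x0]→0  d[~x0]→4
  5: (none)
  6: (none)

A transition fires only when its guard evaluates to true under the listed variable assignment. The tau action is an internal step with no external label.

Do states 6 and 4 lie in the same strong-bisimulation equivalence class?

Bisimulation quotient by refinement:
  π0 = {{0,1,2,3,4,5,6}}
  π1 = {{0,1,3,4},{2},{5,6}}
Fixed point at round 2; 3 class(es).
[6]={5,6}  [4]={0,1,3,4}

Answer: NOT BISIMILAR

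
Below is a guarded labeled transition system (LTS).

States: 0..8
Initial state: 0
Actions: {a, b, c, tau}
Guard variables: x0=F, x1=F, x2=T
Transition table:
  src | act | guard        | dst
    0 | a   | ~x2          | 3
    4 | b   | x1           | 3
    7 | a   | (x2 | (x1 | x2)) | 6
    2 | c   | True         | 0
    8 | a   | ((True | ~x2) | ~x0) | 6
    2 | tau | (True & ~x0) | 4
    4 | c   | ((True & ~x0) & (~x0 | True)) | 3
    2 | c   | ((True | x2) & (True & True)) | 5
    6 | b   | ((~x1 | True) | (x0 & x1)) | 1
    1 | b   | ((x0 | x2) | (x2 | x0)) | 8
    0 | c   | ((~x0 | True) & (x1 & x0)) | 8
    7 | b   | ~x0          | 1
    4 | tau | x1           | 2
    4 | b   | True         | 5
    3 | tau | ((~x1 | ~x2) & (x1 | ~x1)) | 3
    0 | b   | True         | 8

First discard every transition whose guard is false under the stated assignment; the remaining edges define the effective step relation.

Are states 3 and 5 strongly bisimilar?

Answer: NOT BISIMILAR

Trace:
Bisimulation quotient by refinement:
  P[0] = {{0,1,2,3,4,5,6,7,8}}
  P[1] = {{0,1,6},{2},{3},{4},{5},{7},{8}}
  P[2] = {{0,1},{2},{3},{4},{5},{6},{7},{8}}
stable after 3 split(s): 8 block(s)
[3]={3}  [5]={5}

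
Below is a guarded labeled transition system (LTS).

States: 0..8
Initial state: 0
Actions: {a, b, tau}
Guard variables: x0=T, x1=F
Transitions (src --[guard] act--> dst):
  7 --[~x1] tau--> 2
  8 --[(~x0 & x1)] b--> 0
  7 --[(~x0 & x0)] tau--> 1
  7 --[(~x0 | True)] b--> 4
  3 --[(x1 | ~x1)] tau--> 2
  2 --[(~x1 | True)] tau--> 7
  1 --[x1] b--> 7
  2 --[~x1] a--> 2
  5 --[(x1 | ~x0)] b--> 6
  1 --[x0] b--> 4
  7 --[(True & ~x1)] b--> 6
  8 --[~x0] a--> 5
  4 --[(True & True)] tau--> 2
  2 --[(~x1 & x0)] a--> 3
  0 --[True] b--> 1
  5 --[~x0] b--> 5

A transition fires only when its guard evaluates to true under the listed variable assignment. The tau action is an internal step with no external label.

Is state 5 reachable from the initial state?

Answer: UNREACHABLE

Analysis:
10 transition(s) survive guard evaluation.
depth 0: {0}
depth 1: {1}  now seen {0,1}
depth 2: {4}  now seen {0,1,4}
depth 3: {2}  now seen {0,1,2,4}
depth 4: {3,7}  now seen {0,1,2,3,4,7}
depth 5: {6}  now seen {0,1,2,3,4,6,7}
R = {0,1,2,3,4,6,7}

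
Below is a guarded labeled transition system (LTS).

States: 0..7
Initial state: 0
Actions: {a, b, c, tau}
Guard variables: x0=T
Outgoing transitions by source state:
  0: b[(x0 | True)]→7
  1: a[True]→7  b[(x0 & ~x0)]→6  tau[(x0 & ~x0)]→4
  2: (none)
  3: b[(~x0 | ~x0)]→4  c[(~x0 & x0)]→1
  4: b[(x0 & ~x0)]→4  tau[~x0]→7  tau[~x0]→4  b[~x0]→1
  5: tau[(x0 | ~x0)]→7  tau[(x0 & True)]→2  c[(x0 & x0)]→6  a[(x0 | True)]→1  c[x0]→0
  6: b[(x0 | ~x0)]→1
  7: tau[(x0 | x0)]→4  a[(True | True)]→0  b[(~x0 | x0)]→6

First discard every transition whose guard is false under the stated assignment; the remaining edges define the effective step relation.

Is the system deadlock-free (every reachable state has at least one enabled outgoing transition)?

Answer: DEADLOCK at state 4

Working:
R = {0,1,4,6,7}
  0: b→7  [deg 1]
  1: a→7  [deg 1]
  4: ∅  [no exit]
  6: b→1  [deg 1]
  7: a→0  b→6  tau→4  [deg 3]
trace reaching 4: b·tau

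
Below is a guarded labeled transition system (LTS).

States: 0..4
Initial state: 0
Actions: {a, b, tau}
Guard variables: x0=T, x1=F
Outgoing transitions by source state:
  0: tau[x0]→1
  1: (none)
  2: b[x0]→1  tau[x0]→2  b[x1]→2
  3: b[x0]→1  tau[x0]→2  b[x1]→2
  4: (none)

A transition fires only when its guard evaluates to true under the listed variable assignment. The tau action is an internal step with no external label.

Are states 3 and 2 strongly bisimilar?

Answer: BISIMILAR

Trace:
Refine partition for ~:
  round 0: {{0,1,2,3,4}}
  round 1: {{0},{1,4},{2,3}}
3 equivalence class(es) (converged in 2)
3∈{2,3}, 2∈{2,3}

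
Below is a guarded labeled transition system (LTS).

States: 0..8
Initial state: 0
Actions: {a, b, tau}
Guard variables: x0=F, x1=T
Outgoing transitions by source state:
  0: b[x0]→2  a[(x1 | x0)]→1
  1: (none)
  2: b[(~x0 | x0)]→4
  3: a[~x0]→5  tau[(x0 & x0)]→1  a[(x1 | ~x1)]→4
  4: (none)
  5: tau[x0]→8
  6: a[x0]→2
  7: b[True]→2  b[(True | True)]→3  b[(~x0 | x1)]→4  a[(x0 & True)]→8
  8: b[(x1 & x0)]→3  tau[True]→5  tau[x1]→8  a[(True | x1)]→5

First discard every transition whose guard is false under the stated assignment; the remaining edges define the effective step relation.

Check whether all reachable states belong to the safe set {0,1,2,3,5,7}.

Safe = {0,1,2,3,5,7}
Reachable = {0,1}
  0: ✓
  1: ✓

Answer: INVARIANT HOLDS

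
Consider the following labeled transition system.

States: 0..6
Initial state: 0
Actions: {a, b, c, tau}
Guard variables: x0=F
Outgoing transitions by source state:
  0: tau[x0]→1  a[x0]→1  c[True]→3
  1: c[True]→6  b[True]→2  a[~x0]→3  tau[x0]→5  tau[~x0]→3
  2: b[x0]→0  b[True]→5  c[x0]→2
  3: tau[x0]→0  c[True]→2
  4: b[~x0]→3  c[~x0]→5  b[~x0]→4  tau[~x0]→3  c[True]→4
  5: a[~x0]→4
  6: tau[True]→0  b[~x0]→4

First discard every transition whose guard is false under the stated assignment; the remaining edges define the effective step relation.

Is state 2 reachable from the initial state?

15 transition(s) survive guard evaluation.
L0 = {0}
L1 = {3}  now seen {0,3}
L2 = {2}  now seen {0,2,3}
L3 = {5}  now seen {0,2,3,5}
L4 = {4}  now seen {0,2,3,4,5}
R = {0,2,3,4,5}
Path to 2: c·c

Answer: REACHABLE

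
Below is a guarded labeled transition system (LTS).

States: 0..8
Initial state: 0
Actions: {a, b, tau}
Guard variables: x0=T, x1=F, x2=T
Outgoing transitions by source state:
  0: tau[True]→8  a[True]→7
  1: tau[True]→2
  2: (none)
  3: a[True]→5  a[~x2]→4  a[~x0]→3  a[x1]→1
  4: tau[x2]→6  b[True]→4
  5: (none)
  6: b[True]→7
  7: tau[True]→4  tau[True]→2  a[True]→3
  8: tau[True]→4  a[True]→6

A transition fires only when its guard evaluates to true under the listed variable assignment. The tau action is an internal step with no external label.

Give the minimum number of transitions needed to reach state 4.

Answer: 2

Analysis:
BFS to 4:
  Layer 0: {0}
  Layer 1: {7,8}
  Layer 2: {2,3,4,6}
depth(4)=2, e.g. a·tau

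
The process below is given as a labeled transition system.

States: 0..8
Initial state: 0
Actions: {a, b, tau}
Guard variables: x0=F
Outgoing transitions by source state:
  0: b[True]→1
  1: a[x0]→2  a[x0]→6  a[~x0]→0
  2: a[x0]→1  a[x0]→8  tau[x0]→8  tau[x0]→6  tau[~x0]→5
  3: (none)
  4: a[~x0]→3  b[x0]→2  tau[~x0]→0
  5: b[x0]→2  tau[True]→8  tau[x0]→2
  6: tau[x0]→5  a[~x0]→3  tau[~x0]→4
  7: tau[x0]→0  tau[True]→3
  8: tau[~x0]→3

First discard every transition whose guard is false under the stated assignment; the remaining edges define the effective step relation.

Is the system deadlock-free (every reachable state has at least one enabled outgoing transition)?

Answer: DEADLOCK-FREE

Analysis:
Reach set: {0,1}
  0: b→1  [1 out]
  1: a→0  [1 out]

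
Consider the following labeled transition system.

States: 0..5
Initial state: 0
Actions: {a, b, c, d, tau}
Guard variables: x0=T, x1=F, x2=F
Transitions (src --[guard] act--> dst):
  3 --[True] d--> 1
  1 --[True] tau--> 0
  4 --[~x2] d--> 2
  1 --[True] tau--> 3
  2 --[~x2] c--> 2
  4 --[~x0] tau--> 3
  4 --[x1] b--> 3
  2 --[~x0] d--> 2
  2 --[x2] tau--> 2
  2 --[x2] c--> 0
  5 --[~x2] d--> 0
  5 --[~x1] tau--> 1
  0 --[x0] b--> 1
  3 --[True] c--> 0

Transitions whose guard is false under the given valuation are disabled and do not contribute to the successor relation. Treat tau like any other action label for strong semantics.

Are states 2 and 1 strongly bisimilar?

Refine partition for ~:
  P[0] = {{0,1,2,3,4,5}}
  P[1] = {{0},{1},{2},{3},{4},{5}}
stable after 2 split(s): 6 block(s)
[2]={2}  [1]={1}

Answer: NOT BISIMILAR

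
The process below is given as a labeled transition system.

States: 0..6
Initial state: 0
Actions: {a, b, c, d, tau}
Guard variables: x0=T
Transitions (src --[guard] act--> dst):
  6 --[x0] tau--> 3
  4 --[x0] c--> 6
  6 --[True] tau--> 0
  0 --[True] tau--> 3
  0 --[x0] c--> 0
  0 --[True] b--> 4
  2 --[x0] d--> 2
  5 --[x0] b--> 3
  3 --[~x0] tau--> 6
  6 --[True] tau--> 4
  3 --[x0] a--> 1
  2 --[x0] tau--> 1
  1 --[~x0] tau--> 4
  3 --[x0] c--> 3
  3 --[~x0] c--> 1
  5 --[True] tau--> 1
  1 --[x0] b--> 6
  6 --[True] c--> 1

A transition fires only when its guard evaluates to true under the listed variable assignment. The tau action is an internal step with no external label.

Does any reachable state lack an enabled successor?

Answer: DEADLOCK-FREE

Working:
R = {0,1,3,4,6}
  0: b→4  c→0  tau→3  [3 out]
  1: b→6  [1 out]
  3: a→1  c→3  [2 out]
  4: c→6  [1 out]
  6: c→1  tau→0  tau→3  tau→4  [4 out]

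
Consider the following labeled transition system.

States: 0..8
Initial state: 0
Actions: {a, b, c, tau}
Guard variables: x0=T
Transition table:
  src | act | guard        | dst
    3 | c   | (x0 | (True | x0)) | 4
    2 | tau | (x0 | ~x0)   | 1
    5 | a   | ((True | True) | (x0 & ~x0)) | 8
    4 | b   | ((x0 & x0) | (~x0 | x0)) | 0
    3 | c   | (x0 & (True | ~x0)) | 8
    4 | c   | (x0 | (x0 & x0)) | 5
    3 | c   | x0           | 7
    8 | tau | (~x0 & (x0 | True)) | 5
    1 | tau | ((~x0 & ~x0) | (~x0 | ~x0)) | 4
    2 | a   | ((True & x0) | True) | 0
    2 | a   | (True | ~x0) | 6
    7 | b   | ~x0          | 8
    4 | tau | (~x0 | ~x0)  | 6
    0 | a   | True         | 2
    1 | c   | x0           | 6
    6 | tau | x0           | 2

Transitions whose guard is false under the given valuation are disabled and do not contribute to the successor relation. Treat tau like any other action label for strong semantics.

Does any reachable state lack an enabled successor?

Answer: DEADLOCK-FREE

Working:
Reach set: {0,1,2,6}
  0: a→2  [deg 1]
  1: c→6  [deg 1]
  2: a→0  a→6  tau→1  [deg 3]
  6: tau→2  [deg 1]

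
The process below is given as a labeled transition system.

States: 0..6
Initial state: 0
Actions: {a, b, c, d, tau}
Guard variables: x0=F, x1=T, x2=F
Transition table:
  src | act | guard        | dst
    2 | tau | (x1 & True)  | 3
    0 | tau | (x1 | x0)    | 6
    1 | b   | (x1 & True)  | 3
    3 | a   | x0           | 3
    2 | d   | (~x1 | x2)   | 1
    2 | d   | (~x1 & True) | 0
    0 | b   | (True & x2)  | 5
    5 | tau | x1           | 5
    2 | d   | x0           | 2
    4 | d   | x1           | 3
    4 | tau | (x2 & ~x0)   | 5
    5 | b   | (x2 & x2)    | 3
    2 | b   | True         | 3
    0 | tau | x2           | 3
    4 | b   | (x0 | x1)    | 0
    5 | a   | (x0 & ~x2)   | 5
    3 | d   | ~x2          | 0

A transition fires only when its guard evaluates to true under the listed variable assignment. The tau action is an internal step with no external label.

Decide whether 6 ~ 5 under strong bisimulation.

Answer: NOT BISIMILAR

Working:
Compute ~ classes (split until stable):
  round 0: {{0,1,2,3,4,5,6}}
  round 1: {{0,5},{1},{2},{3},{4},{6}}
  round 2: {{0},{1},{2},{3},{4},{5},{6}}
7 equivalence class(es) (converged in 3)
class of 6: {6}; class of 5: {5}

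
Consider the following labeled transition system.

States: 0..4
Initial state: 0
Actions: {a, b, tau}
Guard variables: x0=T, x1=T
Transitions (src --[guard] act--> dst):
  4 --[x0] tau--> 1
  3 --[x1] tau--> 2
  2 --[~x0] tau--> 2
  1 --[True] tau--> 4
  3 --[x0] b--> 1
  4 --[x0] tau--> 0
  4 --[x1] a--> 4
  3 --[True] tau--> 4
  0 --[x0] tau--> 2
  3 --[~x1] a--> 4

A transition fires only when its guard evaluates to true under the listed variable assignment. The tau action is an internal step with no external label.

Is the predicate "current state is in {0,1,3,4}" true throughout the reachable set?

Answer: INVARIANT VIOLATED at state 2

Analysis:
Inv-set: {0,1,3,4}
Reachable = {0,2}
  0: ✓
  2: ✗ unsafe
reach 2 via tau — violates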